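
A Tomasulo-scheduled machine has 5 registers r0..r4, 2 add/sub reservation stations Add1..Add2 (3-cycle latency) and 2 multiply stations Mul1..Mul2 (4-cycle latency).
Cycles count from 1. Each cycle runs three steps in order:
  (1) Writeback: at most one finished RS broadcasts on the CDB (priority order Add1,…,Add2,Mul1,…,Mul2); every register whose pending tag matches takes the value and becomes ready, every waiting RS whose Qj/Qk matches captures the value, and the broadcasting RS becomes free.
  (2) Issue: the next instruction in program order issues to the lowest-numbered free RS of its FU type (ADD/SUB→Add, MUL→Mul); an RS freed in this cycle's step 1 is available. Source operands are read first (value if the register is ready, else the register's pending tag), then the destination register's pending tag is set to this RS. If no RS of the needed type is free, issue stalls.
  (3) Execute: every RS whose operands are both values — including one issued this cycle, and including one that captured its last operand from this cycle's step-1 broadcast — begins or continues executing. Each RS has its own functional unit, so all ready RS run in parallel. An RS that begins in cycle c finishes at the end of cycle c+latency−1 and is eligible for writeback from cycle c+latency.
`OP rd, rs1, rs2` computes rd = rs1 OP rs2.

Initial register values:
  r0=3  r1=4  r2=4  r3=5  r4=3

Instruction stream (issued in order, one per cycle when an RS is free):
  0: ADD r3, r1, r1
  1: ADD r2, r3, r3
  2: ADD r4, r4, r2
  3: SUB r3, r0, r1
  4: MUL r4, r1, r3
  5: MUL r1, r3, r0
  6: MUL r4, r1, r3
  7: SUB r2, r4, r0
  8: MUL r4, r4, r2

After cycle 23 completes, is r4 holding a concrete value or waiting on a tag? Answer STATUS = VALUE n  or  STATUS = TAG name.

  c1: issue ADD r3<-Add1  regs: r0:3,r1:4,r2:4,r3:Add1,r4:3
  c2: issue ADD r2<-Add2  regs: r0:3,r1:4,r2:Add2,r3:Add1,r4:3
  c3: stall  regs: r0:3,r1:4,r2:Add2,r3:Add1,r4:3
  c4: CDB Add1=8; issue ADD r4<-Add1  regs: r0:3,r1:4,r2:Add2,r3:8,r4:Add1
  c5: stall  regs: r0:3,r1:4,r2:Add2,r3:8,r4:Add1
  c6: stall  regs: r0:3,r1:4,r2:Add2,r3:8,r4:Add1
  c7: CDB Add2=16; issue SUB r3<-Add2  regs: r0:3,r1:4,r2:16,r3:Add2,r4:Add1
  c8: issue MUL r4<-Mul1  regs: r0:3,r1:4,r2:16,r3:Add2,r4:Mul1
  c9: issue MUL r1<-Mul2  regs: r0:3,r1:Mul2,r2:16,r3:Add2,r4:Mul1
  c10: CDB Add1=19; stall  regs: r0:3,r1:Mul2,r2:16,r3:Add2,r4:Mul1
  c11: CDB Add2=-1; stall  regs: r0:3,r1:Mul2,r2:16,r3:-1,r4:Mul1
  c12: stall  regs: r0:3,r1:Mul2,r2:16,r3:-1,r4:Mul1
  c13: stall  regs: r0:3,r1:Mul2,r2:16,r3:-1,r4:Mul1
  c14: stall  regs: r0:3,r1:Mul2,r2:16,r3:-1,r4:Mul1
  c15: CDB Mul1=-4; issue MUL r4<-Mul1  regs: r0:3,r1:Mul2,r2:16,r3:-1,r4:Mul1
  c16: CDB Mul2=-3; issue SUB r2<-Add1  regs: r0:3,r1:-3,r2:Add1,r3:-1,r4:Mul1
  c17: issue MUL r4<-Mul2  regs: r0:3,r1:-3,r2:Add1,r3:-1,r4:Mul2
  c18: -  regs: r0:3,r1:-3,r2:Add1,r3:-1,r4:Mul2
  c19: -  regs: r0:3,r1:-3,r2:Add1,r3:-1,r4:Mul2
  c20: CDB Mul1=3  regs: r0:3,r1:-3,r2:Add1,r3:-1,r4:Mul2
  c21: -  regs: r0:3,r1:-3,r2:Add1,r3:-1,r4:Mul2
  c22: -  regs: r0:3,r1:-3,r2:Add1,r3:-1,r4:Mul2
  c23: CDB Add1=0  regs: r0:3,r1:-3,r2:0,r3:-1,r4:Mul2

STATUS = TAG Mul2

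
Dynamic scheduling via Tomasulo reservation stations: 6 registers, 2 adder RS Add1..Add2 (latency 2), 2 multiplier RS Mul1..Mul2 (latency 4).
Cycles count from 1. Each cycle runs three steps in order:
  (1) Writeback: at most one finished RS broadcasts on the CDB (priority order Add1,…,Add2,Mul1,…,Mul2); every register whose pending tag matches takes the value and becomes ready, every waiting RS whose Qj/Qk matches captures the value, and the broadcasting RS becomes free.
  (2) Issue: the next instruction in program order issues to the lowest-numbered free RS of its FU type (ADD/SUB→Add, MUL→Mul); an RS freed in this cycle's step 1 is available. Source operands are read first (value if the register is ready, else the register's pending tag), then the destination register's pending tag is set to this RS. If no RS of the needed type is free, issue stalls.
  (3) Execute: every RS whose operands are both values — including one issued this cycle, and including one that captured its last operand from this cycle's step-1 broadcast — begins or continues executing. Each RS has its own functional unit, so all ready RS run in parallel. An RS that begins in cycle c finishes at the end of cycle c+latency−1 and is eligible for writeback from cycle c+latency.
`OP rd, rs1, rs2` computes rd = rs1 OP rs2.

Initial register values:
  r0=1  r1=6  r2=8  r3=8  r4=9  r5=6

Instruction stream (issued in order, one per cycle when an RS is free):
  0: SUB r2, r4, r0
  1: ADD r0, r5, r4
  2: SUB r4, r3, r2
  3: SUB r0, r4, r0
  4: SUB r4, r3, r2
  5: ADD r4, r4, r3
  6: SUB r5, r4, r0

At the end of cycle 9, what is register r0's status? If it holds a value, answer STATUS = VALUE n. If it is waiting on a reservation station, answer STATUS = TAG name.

STATUS = VALUE -15

cycle 1: issue SUB r2<-Add1 // r0:1,r1:6,r2:Add1,r3:8,r4:9,r5:6
cycle 2: issue ADD r0<-Add2 // r0:Add2,r1:6,r2:Add1,r3:8,r4:9,r5:6
cycle 3: CDB Add1=8; issue SUB r4<-Add1 // r0:Add2,r1:6,r2:8,r3:8,r4:Add1,r5:6
cycle 4: CDB Add2=15; issue SUB r0<-Add2 // r0:Add2,r1:6,r2:8,r3:8,r4:Add1,r5:6
cycle 5: CDB Add1=0; issue SUB r4<-Add1 // r0:Add2,r1:6,r2:8,r3:8,r4:Add1,r5:6
cycle 6: stall // r0:Add2,r1:6,r2:8,r3:8,r4:Add1,r5:6
cycle 7: CDB Add1=0; issue ADD r4<-Add1 // r0:Add2,r1:6,r2:8,r3:8,r4:Add1,r5:6
cycle 8: CDB Add2=-15; issue SUB r5<-Add2 // r0:-15,r1:6,r2:8,r3:8,r4:Add1,r5:Add2
cycle 9: CDB Add1=8 // r0:-15,r1:6,r2:8,r3:8,r4:8,r5:Add2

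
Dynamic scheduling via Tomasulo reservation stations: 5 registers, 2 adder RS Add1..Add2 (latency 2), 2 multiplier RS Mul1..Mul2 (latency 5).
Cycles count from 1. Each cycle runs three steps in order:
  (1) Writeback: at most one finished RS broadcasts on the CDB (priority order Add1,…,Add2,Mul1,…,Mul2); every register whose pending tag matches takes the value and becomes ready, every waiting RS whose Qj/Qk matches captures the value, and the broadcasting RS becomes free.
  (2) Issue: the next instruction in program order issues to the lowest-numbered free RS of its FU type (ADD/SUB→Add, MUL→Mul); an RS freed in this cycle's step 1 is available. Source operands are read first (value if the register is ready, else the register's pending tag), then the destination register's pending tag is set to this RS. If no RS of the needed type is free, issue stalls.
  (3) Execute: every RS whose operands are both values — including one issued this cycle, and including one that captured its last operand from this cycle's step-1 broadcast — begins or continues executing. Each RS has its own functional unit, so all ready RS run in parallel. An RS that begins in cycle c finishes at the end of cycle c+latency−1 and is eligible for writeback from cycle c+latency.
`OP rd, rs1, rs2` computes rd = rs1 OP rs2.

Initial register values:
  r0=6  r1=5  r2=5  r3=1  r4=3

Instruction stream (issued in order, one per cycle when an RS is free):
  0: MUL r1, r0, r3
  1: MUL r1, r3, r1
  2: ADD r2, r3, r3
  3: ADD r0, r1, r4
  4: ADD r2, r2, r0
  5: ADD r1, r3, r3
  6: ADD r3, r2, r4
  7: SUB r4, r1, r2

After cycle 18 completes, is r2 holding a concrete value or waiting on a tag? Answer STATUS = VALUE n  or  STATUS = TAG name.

c1: issue MUL r1<-Mul1 | r0:6,r1:Mul1,r2:5,r3:1,r4:3
c2: issue MUL r1<-Mul2 | r0:6,r1:Mul2,r2:5,r3:1,r4:3
c3: issue ADD r2<-Add1 | r0:6,r1:Mul2,r2:Add1,r3:1,r4:3
c4: issue ADD r0<-Add2 | r0:Add2,r1:Mul2,r2:Add1,r3:1,r4:3
c5: CDB Add1=2; issue ADD r2<-Add1 | r0:Add2,r1:Mul2,r2:Add1,r3:1,r4:3
c6: CDB Mul1=6; stall | r0:Add2,r1:Mul2,r2:Add1,r3:1,r4:3
c7: stall | r0:Add2,r1:Mul2,r2:Add1,r3:1,r4:3
c8: stall | r0:Add2,r1:Mul2,r2:Add1,r3:1,r4:3
c9: stall | r0:Add2,r1:Mul2,r2:Add1,r3:1,r4:3
c10: stall | r0:Add2,r1:Mul2,r2:Add1,r3:1,r4:3
c11: CDB Mul2=6; stall | r0:Add2,r1:6,r2:Add1,r3:1,r4:3
c12: stall | r0:Add2,r1:6,r2:Add1,r3:1,r4:3
c13: CDB Add2=9; issue ADD r1<-Add2 | r0:9,r1:Add2,r2:Add1,r3:1,r4:3
c14: stall | r0:9,r1:Add2,r2:Add1,r3:1,r4:3
c15: CDB Add1=11; issue ADD r3<-Add1 | r0:9,r1:Add2,r2:11,r3:Add1,r4:3
c16: CDB Add2=2; issue SUB r4<-Add2 | r0:9,r1:2,r2:11,r3:Add1,r4:Add2
c17: CDB Add1=14 | r0:9,r1:2,r2:11,r3:14,r4:Add2
c18: CDB Add2=-9 | r0:9,r1:2,r2:11,r3:14,r4:-9

STATUS = VALUE 11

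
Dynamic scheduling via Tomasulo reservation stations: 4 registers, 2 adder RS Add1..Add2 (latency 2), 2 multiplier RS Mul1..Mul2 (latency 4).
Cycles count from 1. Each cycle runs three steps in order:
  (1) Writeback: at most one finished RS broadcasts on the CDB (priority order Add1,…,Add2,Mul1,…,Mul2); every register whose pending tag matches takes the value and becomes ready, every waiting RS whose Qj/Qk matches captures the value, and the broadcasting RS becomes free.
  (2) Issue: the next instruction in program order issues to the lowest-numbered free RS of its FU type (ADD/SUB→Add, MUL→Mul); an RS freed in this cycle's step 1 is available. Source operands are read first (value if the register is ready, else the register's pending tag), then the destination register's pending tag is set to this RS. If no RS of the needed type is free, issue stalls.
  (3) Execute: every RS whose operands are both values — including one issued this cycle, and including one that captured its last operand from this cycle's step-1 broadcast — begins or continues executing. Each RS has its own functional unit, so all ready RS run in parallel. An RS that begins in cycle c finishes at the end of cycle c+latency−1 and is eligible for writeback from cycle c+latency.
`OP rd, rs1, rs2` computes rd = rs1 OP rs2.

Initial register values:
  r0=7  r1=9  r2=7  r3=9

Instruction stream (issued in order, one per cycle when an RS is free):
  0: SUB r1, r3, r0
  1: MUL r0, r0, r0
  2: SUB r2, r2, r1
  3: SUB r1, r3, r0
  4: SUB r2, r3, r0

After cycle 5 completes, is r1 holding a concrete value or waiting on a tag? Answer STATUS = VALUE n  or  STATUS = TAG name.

c1: issue SUB r1<-Add1 | r0:7,r1:Add1,r2:7,r3:9
c2: issue MUL r0<-Mul1 | r0:Mul1,r1:Add1,r2:7,r3:9
c3: CDB Add1=2; issue SUB r2<-Add1 | r0:Mul1,r1:2,r2:Add1,r3:9
c4: issue SUB r1<-Add2 | r0:Mul1,r1:Add2,r2:Add1,r3:9
c5: CDB Add1=5; issue SUB r2<-Add1 | r0:Mul1,r1:Add2,r2:Add1,r3:9

STATUS = TAG Add2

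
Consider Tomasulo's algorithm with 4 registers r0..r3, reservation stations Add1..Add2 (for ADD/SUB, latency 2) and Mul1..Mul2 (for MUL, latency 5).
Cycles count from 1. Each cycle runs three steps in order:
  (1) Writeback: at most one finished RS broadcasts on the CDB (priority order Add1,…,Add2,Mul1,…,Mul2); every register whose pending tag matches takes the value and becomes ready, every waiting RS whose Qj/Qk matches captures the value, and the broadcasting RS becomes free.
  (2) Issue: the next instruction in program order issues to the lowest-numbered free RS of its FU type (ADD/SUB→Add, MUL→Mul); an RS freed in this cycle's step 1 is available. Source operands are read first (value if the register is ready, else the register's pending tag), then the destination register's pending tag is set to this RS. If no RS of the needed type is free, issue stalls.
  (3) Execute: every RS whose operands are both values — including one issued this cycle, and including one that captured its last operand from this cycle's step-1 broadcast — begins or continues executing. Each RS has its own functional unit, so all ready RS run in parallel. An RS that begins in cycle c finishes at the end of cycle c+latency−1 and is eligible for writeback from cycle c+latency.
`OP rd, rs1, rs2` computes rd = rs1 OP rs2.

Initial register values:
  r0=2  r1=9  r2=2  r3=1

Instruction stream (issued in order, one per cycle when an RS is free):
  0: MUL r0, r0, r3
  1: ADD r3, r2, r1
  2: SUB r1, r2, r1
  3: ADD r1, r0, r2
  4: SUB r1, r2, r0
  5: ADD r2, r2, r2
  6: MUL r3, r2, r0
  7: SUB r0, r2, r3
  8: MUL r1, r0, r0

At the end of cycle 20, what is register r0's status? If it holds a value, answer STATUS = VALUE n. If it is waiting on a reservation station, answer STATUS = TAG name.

STATUS = VALUE -4

  c1: issue MUL r0<-Mul1  regs: r0:Mul1,r1:9,r2:2,r3:1
  c2: issue ADD r3<-Add1  regs: r0:Mul1,r1:9,r2:2,r3:Add1
  c3: issue SUB r1<-Add2  regs: r0:Mul1,r1:Add2,r2:2,r3:Add1
  c4: CDB Add1=11; issue ADD r1<-Add1  regs: r0:Mul1,r1:Add1,r2:2,r3:11
  c5: CDB Add2=-7; issue SUB r1<-Add2  regs: r0:Mul1,r1:Add2,r2:2,r3:11
  c6: CDB Mul1=2; stall  regs: r0:2,r1:Add2,r2:2,r3:11
  c7: stall  regs: r0:2,r1:Add2,r2:2,r3:11
  c8: CDB Add1=4; issue ADD r2<-Add1  regs: r0:2,r1:Add2,r2:Add1,r3:11
  c9: CDB Add2=0; issue MUL r3<-Mul1  regs: r0:2,r1:0,r2:Add1,r3:Mul1
  c10: CDB Add1=4; issue SUB r0<-Add1  regs: r0:Add1,r1:0,r2:4,r3:Mul1
  c11: issue MUL r1<-Mul2  regs: r0:Add1,r1:Mul2,r2:4,r3:Mul1
  c12: -  regs: r0:Add1,r1:Mul2,r2:4,r3:Mul1
  c13: -  regs: r0:Add1,r1:Mul2,r2:4,r3:Mul1
  c14: -  regs: r0:Add1,r1:Mul2,r2:4,r3:Mul1
  c15: CDB Mul1=8  regs: r0:Add1,r1:Mul2,r2:4,r3:8
  c16: -  regs: r0:Add1,r1:Mul2,r2:4,r3:8
  c17: CDB Add1=-4  regs: r0:-4,r1:Mul2,r2:4,r3:8
  c18: -  regs: r0:-4,r1:Mul2,r2:4,r3:8
  c19: -  regs: r0:-4,r1:Mul2,r2:4,r3:8
  c20: -  regs: r0:-4,r1:Mul2,r2:4,r3:8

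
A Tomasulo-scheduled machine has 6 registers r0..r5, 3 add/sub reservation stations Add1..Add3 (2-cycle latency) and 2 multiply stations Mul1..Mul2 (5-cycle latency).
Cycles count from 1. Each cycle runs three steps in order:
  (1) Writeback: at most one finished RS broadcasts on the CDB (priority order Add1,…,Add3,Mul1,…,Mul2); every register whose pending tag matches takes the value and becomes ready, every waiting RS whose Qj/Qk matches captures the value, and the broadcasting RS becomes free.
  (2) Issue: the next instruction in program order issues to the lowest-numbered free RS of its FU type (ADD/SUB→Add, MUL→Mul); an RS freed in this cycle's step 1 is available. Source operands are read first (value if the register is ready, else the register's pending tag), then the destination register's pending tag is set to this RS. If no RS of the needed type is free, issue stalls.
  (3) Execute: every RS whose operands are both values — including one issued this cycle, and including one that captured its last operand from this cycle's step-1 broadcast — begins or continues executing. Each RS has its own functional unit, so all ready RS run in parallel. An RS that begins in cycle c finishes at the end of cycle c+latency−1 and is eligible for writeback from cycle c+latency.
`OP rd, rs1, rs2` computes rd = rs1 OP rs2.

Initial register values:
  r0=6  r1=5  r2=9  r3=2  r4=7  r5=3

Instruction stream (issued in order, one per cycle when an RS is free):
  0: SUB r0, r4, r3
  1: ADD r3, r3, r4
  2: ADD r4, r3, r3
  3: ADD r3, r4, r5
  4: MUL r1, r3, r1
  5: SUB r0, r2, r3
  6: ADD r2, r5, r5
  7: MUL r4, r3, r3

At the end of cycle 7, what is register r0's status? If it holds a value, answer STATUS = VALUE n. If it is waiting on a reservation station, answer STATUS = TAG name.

c1: issue SUB r0<-Add1 | r0:Add1,r1:5,r2:9,r3:2,r4:7,r5:3
c2: issue ADD r3<-Add2 | r0:Add1,r1:5,r2:9,r3:Add2,r4:7,r5:3
c3: CDB Add1=5; issue ADD r4<-Add1 | r0:5,r1:5,r2:9,r3:Add2,r4:Add1,r5:3
c4: CDB Add2=9; issue ADD r3<-Add2 | r0:5,r1:5,r2:9,r3:Add2,r4:Add1,r5:3
c5: issue MUL r1<-Mul1 | r0:5,r1:Mul1,r2:9,r3:Add2,r4:Add1,r5:3
c6: CDB Add1=18; issue SUB r0<-Add1 | r0:Add1,r1:Mul1,r2:9,r3:Add2,r4:18,r5:3
c7: issue ADD r2<-Add3 | r0:Add1,r1:Mul1,r2:Add3,r3:Add2,r4:18,r5:3

STATUS = TAG Add1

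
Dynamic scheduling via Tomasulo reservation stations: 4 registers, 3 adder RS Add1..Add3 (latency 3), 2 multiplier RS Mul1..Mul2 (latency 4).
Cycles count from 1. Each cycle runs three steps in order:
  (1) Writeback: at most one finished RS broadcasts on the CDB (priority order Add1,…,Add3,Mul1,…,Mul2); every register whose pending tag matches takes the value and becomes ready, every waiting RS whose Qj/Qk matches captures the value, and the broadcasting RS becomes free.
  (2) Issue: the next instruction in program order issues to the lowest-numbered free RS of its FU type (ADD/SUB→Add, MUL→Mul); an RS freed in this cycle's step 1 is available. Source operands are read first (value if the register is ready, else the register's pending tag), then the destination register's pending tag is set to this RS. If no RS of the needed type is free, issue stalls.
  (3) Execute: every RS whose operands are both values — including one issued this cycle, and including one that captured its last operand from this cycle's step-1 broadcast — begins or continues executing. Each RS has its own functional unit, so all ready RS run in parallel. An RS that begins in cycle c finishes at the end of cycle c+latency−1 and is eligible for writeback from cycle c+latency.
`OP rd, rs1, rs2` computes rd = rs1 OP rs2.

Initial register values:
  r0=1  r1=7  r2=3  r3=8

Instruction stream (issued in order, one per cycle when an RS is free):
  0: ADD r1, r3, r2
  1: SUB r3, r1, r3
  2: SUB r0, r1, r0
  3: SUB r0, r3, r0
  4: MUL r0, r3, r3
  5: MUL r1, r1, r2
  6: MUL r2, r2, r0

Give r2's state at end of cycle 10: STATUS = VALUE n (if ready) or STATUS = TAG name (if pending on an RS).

cycle 1: issue ADD r1<-Add1 // r0:1,r1:Add1,r2:3,r3:8
cycle 2: issue SUB r3<-Add2 // r0:1,r1:Add1,r2:3,r3:Add2
cycle 3: issue SUB r0<-Add3 // r0:Add3,r1:Add1,r2:3,r3:Add2
cycle 4: CDB Add1=11; issue SUB r0<-Add1 // r0:Add1,r1:11,r2:3,r3:Add2
cycle 5: issue MUL r0<-Mul1 // r0:Mul1,r1:11,r2:3,r3:Add2
cycle 6: issue MUL r1<-Mul2 // r0:Mul1,r1:Mul2,r2:3,r3:Add2
cycle 7: CDB Add2=3; stall // r0:Mul1,r1:Mul2,r2:3,r3:3
cycle 8: CDB Add3=10; stall // r0:Mul1,r1:Mul2,r2:3,r3:3
cycle 9: stall // r0:Mul1,r1:Mul2,r2:3,r3:3
cycle 10: CDB Mul2=33; issue MUL r2<-Mul2 // r0:Mul1,r1:33,r2:Mul2,r3:3

STATUS = TAG Mul2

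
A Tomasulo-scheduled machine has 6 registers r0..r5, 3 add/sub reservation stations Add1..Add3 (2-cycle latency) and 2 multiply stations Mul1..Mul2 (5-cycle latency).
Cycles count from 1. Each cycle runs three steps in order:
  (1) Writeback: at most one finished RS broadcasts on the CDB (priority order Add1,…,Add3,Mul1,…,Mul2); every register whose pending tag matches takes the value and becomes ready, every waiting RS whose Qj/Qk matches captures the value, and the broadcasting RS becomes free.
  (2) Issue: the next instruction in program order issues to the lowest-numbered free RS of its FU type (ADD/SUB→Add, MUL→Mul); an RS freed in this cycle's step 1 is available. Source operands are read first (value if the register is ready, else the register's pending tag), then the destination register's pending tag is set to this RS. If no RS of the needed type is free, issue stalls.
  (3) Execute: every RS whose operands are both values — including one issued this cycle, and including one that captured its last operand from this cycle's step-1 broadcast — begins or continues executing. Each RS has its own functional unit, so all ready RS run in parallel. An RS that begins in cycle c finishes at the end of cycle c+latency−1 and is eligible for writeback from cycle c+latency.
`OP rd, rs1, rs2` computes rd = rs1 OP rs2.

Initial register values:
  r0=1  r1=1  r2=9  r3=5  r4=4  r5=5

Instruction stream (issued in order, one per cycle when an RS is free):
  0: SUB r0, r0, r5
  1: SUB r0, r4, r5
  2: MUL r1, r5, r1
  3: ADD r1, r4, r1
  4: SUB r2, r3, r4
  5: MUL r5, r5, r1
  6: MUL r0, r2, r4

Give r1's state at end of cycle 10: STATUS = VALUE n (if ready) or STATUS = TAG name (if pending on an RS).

cycle 1: issue SUB r0<-Add1 // r0:Add1,r1:1,r2:9,r3:5,r4:4,r5:5
cycle 2: issue SUB r0<-Add2 // r0:Add2,r1:1,r2:9,r3:5,r4:4,r5:5
cycle 3: CDB Add1=-4; issue MUL r1<-Mul1 // r0:Add2,r1:Mul1,r2:9,r3:5,r4:4,r5:5
cycle 4: CDB Add2=-1; issue ADD r1<-Add1 // r0:-1,r1:Add1,r2:9,r3:5,r4:4,r5:5
cycle 5: issue SUB r2<-Add2 // r0:-1,r1:Add1,r2:Add2,r3:5,r4:4,r5:5
cycle 6: issue MUL r5<-Mul2 // r0:-1,r1:Add1,r2:Add2,r3:5,r4:4,r5:Mul2
cycle 7: CDB Add2=1; stall // r0:-1,r1:Add1,r2:1,r3:5,r4:4,r5:Mul2
cycle 8: CDB Mul1=5; issue MUL r0<-Mul1 // r0:Mul1,r1:Add1,r2:1,r3:5,r4:4,r5:Mul2
cycle 9: - // r0:Mul1,r1:Add1,r2:1,r3:5,r4:4,r5:Mul2
cycle 10: CDB Add1=9 // r0:Mul1,r1:9,r2:1,r3:5,r4:4,r5:Mul2

STATUS = VALUE 9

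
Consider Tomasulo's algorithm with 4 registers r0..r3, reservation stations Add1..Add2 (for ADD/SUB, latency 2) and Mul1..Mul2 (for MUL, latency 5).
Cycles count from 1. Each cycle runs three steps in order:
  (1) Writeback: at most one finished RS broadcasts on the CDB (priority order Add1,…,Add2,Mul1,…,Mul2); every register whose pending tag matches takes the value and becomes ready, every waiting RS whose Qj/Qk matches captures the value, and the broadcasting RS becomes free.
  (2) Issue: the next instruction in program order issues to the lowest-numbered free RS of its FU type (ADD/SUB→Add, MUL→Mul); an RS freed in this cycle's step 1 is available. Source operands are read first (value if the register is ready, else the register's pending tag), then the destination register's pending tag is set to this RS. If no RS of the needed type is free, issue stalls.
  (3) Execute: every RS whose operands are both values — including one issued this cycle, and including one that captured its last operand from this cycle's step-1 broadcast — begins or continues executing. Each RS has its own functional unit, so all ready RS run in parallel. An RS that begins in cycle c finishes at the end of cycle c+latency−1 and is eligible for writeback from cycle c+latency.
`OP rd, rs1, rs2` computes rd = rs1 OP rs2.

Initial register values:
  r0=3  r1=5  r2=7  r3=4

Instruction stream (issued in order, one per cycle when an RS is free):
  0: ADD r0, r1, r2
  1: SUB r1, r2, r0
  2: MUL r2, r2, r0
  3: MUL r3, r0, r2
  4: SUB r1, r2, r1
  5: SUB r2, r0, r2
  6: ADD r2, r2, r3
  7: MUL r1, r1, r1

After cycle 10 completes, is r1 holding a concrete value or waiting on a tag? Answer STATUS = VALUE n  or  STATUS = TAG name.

  c1: issue ADD r0<-Add1  regs: r0:Add1,r1:5,r2:7,r3:4
  c2: issue SUB r1<-Add2  regs: r0:Add1,r1:Add2,r2:7,r3:4
  c3: CDB Add1=12; issue MUL r2<-Mul1  regs: r0:12,r1:Add2,r2:Mul1,r3:4
  c4: issue MUL r3<-Mul2  regs: r0:12,r1:Add2,r2:Mul1,r3:Mul2
  c5: CDB Add2=-5; issue SUB r1<-Add1  regs: r0:12,r1:Add1,r2:Mul1,r3:Mul2
  c6: issue SUB r2<-Add2  regs: r0:12,r1:Add1,r2:Add2,r3:Mul2
  c7: stall  regs: r0:12,r1:Add1,r2:Add2,r3:Mul2
  c8: CDB Mul1=84; stall  regs: r0:12,r1:Add1,r2:Add2,r3:Mul2
  c9: stall  regs: r0:12,r1:Add1,r2:Add2,r3:Mul2
  c10: CDB Add1=89; issue ADD r2<-Add1  regs: r0:12,r1:89,r2:Add1,r3:Mul2

STATUS = VALUE 89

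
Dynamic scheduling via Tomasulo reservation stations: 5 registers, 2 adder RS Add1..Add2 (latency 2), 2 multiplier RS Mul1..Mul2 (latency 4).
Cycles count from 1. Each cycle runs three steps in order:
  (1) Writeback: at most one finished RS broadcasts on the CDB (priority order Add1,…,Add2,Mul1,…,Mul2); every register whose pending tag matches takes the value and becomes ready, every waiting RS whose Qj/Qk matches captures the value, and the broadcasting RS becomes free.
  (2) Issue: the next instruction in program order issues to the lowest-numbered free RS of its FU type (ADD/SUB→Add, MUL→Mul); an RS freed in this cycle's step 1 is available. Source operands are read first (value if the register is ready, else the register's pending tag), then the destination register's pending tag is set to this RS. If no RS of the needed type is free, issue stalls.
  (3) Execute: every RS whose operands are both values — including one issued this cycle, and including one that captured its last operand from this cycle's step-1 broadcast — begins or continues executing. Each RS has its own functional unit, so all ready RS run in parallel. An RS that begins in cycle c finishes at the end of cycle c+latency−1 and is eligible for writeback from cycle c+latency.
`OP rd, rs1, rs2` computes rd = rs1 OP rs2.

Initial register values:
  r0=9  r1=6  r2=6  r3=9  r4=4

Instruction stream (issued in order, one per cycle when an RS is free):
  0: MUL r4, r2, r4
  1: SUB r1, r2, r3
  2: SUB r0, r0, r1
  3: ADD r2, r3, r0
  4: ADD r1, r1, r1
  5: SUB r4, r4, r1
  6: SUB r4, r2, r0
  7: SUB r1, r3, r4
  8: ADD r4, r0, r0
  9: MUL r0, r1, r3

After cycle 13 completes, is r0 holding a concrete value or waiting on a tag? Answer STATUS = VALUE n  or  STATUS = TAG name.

STATUS = TAG Mul1

c1: issue MUL r4<-Mul1 | r0:9,r1:6,r2:6,r3:9,r4:Mul1
c2: issue SUB r1<-Add1 | r0:9,r1:Add1,r2:6,r3:9,r4:Mul1
c3: issue SUB r0<-Add2 | r0:Add2,r1:Add1,r2:6,r3:9,r4:Mul1
c4: CDB Add1=-3; issue ADD r2<-Add1 | r0:Add2,r1:-3,r2:Add1,r3:9,r4:Mul1
c5: CDB Mul1=24; stall | r0:Add2,r1:-3,r2:Add1,r3:9,r4:24
c6: CDB Add2=12; issue ADD r1<-Add2 | r0:12,r1:Add2,r2:Add1,r3:9,r4:24
c7: stall | r0:12,r1:Add2,r2:Add1,r3:9,r4:24
c8: CDB Add1=21; issue SUB r4<-Add1 | r0:12,r1:Add2,r2:21,r3:9,r4:Add1
c9: CDB Add2=-6; issue SUB r4<-Add2 | r0:12,r1:-6,r2:21,r3:9,r4:Add2
c10: stall | r0:12,r1:-6,r2:21,r3:9,r4:Add2
c11: CDB Add1=30; issue SUB r1<-Add1 | r0:12,r1:Add1,r2:21,r3:9,r4:Add2
c12: CDB Add2=9; issue ADD r4<-Add2 | r0:12,r1:Add1,r2:21,r3:9,r4:Add2
c13: issue MUL r0<-Mul1 | r0:Mul1,r1:Add1,r2:21,r3:9,r4:Add2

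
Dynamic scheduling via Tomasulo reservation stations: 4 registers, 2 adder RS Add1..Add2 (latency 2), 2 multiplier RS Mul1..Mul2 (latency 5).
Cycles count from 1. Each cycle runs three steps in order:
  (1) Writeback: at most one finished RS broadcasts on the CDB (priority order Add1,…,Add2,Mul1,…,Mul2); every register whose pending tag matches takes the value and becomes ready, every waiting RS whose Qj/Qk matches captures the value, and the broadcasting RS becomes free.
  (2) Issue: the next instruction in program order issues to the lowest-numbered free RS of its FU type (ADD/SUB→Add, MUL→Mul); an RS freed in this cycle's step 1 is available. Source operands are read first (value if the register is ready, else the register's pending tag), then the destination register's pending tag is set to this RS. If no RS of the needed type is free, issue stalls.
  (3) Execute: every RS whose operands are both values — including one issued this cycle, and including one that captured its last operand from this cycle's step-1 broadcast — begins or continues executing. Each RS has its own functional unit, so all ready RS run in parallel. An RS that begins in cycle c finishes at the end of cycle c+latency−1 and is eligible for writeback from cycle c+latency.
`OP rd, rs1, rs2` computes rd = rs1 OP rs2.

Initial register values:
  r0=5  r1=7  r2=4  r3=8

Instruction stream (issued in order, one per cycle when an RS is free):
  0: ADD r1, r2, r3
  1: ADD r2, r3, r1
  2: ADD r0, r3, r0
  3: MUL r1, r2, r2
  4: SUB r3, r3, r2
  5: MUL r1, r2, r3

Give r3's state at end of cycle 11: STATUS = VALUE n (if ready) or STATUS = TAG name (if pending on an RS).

STATUS = VALUE -12

c1: issue ADD r1<-Add1 | r0:5,r1:Add1,r2:4,r3:8
c2: issue ADD r2<-Add2 | r0:5,r1:Add1,r2:Add2,r3:8
c3: CDB Add1=12; issue ADD r0<-Add1 | r0:Add1,r1:12,r2:Add2,r3:8
c4: issue MUL r1<-Mul1 | r0:Add1,r1:Mul1,r2:Add2,r3:8
c5: CDB Add1=13; issue SUB r3<-Add1 | r0:13,r1:Mul1,r2:Add2,r3:Add1
c6: CDB Add2=20; issue MUL r1<-Mul2 | r0:13,r1:Mul2,r2:20,r3:Add1
c7: - | r0:13,r1:Mul2,r2:20,r3:Add1
c8: CDB Add1=-12 | r0:13,r1:Mul2,r2:20,r3:-12
c9: - | r0:13,r1:Mul2,r2:20,r3:-12
c10: - | r0:13,r1:Mul2,r2:20,r3:-12
c11: CDB Mul1=400 | r0:13,r1:Mul2,r2:20,r3:-12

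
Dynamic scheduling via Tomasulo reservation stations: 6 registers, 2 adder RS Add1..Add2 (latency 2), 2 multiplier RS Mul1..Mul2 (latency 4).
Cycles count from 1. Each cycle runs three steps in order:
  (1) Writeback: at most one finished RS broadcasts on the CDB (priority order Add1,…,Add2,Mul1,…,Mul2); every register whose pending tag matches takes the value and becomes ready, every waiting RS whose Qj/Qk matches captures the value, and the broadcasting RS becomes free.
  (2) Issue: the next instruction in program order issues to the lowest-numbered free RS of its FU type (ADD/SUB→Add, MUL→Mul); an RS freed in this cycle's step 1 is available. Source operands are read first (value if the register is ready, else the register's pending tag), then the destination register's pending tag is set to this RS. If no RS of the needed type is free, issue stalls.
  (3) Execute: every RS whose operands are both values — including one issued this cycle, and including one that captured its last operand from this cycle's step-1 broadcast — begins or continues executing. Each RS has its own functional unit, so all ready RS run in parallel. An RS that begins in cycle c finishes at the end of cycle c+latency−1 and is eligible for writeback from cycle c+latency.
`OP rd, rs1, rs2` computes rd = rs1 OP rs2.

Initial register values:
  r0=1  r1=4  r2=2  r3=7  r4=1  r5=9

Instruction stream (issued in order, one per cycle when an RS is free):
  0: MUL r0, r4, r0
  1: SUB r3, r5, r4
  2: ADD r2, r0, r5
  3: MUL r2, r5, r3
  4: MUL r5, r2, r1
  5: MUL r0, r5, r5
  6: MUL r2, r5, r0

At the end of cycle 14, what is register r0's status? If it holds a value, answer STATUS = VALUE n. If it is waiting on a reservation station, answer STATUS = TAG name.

STATUS = TAG Mul2

c1: issue MUL r0<-Mul1 | r0:Mul1,r1:4,r2:2,r3:7,r4:1,r5:9
c2: issue SUB r3<-Add1 | r0:Mul1,r1:4,r2:2,r3:Add1,r4:1,r5:9
c3: issue ADD r2<-Add2 | r0:Mul1,r1:4,r2:Add2,r3:Add1,r4:1,r5:9
c4: CDB Add1=8; issue MUL r2<-Mul2 | r0:Mul1,r1:4,r2:Mul2,r3:8,r4:1,r5:9
c5: CDB Mul1=1; issue MUL r5<-Mul1 | r0:1,r1:4,r2:Mul2,r3:8,r4:1,r5:Mul1
c6: stall | r0:1,r1:4,r2:Mul2,r3:8,r4:1,r5:Mul1
c7: CDB Add2=10; stall | r0:1,r1:4,r2:Mul2,r3:8,r4:1,r5:Mul1
c8: CDB Mul2=72; issue MUL r0<-Mul2 | r0:Mul2,r1:4,r2:72,r3:8,r4:1,r5:Mul1
c9: stall | r0:Mul2,r1:4,r2:72,r3:8,r4:1,r5:Mul1
c10: stall | r0:Mul2,r1:4,r2:72,r3:8,r4:1,r5:Mul1
c11: stall | r0:Mul2,r1:4,r2:72,r3:8,r4:1,r5:Mul1
c12: CDB Mul1=288; issue MUL r2<-Mul1 | r0:Mul2,r1:4,r2:Mul1,r3:8,r4:1,r5:288
c13: - | r0:Mul2,r1:4,r2:Mul1,r3:8,r4:1,r5:288
c14: - | r0:Mul2,r1:4,r2:Mul1,r3:8,r4:1,r5:288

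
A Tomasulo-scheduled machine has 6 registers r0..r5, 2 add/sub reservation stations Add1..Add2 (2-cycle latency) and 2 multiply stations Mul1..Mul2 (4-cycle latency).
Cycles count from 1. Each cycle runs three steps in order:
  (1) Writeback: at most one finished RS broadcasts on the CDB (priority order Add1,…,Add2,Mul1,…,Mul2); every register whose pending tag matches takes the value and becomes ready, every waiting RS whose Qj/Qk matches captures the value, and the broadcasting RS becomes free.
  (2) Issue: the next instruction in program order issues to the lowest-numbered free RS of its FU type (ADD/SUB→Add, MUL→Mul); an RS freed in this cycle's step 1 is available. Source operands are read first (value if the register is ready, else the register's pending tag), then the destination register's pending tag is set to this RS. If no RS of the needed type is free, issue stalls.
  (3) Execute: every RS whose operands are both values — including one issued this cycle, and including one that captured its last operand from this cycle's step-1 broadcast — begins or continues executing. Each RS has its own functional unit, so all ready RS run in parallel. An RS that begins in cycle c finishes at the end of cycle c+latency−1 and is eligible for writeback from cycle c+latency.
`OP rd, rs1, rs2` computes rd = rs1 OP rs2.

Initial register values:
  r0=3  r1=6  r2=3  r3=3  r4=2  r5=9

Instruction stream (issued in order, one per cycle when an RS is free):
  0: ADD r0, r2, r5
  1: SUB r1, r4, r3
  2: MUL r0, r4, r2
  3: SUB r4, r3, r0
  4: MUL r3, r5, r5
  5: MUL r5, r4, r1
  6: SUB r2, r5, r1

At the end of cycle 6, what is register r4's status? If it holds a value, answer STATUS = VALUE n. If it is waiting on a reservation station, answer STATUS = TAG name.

c1: issue ADD r0<-Add1 | r0:Add1,r1:6,r2:3,r3:3,r4:2,r5:9
c2: issue SUB r1<-Add2 | r0:Add1,r1:Add2,r2:3,r3:3,r4:2,r5:9
c3: CDB Add1=12; issue MUL r0<-Mul1 | r0:Mul1,r1:Add2,r2:3,r3:3,r4:2,r5:9
c4: CDB Add2=-1; issue SUB r4<-Add1 | r0:Mul1,r1:-1,r2:3,r3:3,r4:Add1,r5:9
c5: issue MUL r3<-Mul2 | r0:Mul1,r1:-1,r2:3,r3:Mul2,r4:Add1,r5:9
c6: stall | r0:Mul1,r1:-1,r2:3,r3:Mul2,r4:Add1,r5:9

STATUS = TAG Add1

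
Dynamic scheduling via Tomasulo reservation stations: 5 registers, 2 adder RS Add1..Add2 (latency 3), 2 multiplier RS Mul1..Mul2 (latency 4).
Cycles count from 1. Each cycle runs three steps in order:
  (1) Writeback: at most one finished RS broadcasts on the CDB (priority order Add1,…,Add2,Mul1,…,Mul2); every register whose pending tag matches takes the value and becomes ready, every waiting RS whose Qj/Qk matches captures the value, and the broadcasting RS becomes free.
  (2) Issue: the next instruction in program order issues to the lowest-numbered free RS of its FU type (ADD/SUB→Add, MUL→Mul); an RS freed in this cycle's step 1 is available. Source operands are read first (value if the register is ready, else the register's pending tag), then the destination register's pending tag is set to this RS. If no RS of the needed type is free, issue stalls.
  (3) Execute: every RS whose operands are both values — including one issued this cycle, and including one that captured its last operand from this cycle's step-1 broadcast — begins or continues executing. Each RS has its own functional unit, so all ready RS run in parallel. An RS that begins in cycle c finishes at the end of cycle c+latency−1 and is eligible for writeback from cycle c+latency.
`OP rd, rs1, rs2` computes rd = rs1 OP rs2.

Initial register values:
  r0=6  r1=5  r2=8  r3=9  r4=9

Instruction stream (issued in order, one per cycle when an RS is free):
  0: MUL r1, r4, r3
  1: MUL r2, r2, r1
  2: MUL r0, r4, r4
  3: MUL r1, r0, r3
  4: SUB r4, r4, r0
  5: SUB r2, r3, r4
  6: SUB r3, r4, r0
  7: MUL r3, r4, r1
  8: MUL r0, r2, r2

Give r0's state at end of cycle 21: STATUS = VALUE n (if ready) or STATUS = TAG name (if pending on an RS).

cycle 1: issue MUL r1<-Mul1 // r0:6,r1:Mul1,r2:8,r3:9,r4:9
cycle 2: issue MUL r2<-Mul2 // r0:6,r1:Mul1,r2:Mul2,r3:9,r4:9
cycle 3: stall // r0:6,r1:Mul1,r2:Mul2,r3:9,r4:9
cycle 4: stall // r0:6,r1:Mul1,r2:Mul2,r3:9,r4:9
cycle 5: CDB Mul1=81; issue MUL r0<-Mul1 // r0:Mul1,r1:81,r2:Mul2,r3:9,r4:9
cycle 6: stall // r0:Mul1,r1:81,r2:Mul2,r3:9,r4:9
cycle 7: stall // r0:Mul1,r1:81,r2:Mul2,r3:9,r4:9
cycle 8: stall // r0:Mul1,r1:81,r2:Mul2,r3:9,r4:9
cycle 9: CDB Mul1=81; issue MUL r1<-Mul1 // r0:81,r1:Mul1,r2:Mul2,r3:9,r4:9
cycle 10: CDB Mul2=648; issue SUB r4<-Add1 // r0:81,r1:Mul1,r2:648,r3:9,r4:Add1
cycle 11: issue SUB r2<-Add2 // r0:81,r1:Mul1,r2:Add2,r3:9,r4:Add1
cycle 12: stall // r0:81,r1:Mul1,r2:Add2,r3:9,r4:Add1
cycle 13: CDB Add1=-72; issue SUB r3<-Add1 // r0:81,r1:Mul1,r2:Add2,r3:Add1,r4:-72
cycle 14: CDB Mul1=729; issue MUL r3<-Mul1 // r0:81,r1:729,r2:Add2,r3:Mul1,r4:-72
cycle 15: issue MUL r0<-Mul2 // r0:Mul2,r1:729,r2:Add2,r3:Mul1,r4:-72
cycle 16: CDB Add1=-153 // r0:Mul2,r1:729,r2:Add2,r3:Mul1,r4:-72
cycle 17: CDB Add2=81 // r0:Mul2,r1:729,r2:81,r3:Mul1,r4:-72
cycle 18: CDB Mul1=-52488 // r0:Mul2,r1:729,r2:81,r3:-52488,r4:-72
cycle 19: - // r0:Mul2,r1:729,r2:81,r3:-52488,r4:-72
cycle 20: - // r0:Mul2,r1:729,r2:81,r3:-52488,r4:-72
cycle 21: CDB Mul2=6561 // r0:6561,r1:729,r2:81,r3:-52488,r4:-72

STATUS = VALUE 6561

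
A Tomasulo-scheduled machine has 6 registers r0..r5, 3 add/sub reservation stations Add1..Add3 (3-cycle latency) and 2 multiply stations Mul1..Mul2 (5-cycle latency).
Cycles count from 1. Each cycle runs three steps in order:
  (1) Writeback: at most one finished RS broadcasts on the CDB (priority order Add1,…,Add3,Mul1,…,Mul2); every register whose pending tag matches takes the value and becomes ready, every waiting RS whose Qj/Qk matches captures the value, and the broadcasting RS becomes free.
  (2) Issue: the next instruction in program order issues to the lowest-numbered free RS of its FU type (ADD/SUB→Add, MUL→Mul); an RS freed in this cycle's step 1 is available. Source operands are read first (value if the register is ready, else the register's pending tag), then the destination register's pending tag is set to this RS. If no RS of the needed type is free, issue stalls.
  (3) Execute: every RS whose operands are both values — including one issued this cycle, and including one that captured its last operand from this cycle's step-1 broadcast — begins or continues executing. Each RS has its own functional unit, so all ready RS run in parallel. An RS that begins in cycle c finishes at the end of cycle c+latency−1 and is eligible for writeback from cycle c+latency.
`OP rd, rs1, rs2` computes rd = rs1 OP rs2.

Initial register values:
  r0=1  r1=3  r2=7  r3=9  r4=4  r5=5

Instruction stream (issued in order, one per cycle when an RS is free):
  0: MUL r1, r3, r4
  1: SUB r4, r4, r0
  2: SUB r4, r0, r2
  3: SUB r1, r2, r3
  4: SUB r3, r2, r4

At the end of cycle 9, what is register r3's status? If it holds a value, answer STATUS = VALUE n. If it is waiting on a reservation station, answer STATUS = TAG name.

  c1: issue MUL r1<-Mul1  regs: r0:1,r1:Mul1,r2:7,r3:9,r4:4,r5:5
  c2: issue SUB r4<-Add1  regs: r0:1,r1:Mul1,r2:7,r3:9,r4:Add1,r5:5
  c3: issue SUB r4<-Add2  regs: r0:1,r1:Mul1,r2:7,r3:9,r4:Add2,r5:5
  c4: issue SUB r1<-Add3  regs: r0:1,r1:Add3,r2:7,r3:9,r4:Add2,r5:5
  c5: CDB Add1=3; issue SUB r3<-Add1  regs: r0:1,r1:Add3,r2:7,r3:Add1,r4:Add2,r5:5
  c6: CDB Add2=-6  regs: r0:1,r1:Add3,r2:7,r3:Add1,r4:-6,r5:5
  c7: CDB Add3=-2  regs: r0:1,r1:-2,r2:7,r3:Add1,r4:-6,r5:5
  c8: CDB Mul1=36  regs: r0:1,r1:-2,r2:7,r3:Add1,r4:-6,r5:5
  c9: CDB Add1=13  regs: r0:1,r1:-2,r2:7,r3:13,r4:-6,r5:5

STATUS = VALUE 13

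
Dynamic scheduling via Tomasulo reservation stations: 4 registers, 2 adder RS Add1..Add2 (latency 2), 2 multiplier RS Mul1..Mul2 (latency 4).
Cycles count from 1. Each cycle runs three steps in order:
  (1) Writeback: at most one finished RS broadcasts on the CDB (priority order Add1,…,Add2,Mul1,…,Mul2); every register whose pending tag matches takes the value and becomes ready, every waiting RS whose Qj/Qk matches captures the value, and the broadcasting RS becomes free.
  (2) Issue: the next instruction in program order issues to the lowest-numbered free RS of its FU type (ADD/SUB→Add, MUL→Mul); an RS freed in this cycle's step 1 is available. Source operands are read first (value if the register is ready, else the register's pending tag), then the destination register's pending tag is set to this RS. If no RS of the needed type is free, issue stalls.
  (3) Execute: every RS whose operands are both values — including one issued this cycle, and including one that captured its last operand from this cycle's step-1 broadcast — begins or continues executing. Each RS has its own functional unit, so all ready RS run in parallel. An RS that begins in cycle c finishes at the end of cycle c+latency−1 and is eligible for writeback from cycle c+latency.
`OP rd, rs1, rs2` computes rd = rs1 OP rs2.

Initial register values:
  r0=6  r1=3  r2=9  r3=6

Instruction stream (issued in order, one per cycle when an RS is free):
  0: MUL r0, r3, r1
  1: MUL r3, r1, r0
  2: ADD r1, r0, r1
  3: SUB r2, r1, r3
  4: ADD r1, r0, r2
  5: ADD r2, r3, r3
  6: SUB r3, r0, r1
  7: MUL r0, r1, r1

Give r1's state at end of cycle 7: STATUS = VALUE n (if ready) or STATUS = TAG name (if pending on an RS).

STATUS = TAG Add1

  c1: issue MUL r0<-Mul1  regs: r0:Mul1,r1:3,r2:9,r3:6
  c2: issue MUL r3<-Mul2  regs: r0:Mul1,r1:3,r2:9,r3:Mul2
  c3: issue ADD r1<-Add1  regs: r0:Mul1,r1:Add1,r2:9,r3:Mul2
  c4: issue SUB r2<-Add2  regs: r0:Mul1,r1:Add1,r2:Add2,r3:Mul2
  c5: CDB Mul1=18; stall  regs: r0:18,r1:Add1,r2:Add2,r3:Mul2
  c6: stall  regs: r0:18,r1:Add1,r2:Add2,r3:Mul2
  c7: CDB Add1=21; issue ADD r1<-Add1  regs: r0:18,r1:Add1,r2:Add2,r3:Mul2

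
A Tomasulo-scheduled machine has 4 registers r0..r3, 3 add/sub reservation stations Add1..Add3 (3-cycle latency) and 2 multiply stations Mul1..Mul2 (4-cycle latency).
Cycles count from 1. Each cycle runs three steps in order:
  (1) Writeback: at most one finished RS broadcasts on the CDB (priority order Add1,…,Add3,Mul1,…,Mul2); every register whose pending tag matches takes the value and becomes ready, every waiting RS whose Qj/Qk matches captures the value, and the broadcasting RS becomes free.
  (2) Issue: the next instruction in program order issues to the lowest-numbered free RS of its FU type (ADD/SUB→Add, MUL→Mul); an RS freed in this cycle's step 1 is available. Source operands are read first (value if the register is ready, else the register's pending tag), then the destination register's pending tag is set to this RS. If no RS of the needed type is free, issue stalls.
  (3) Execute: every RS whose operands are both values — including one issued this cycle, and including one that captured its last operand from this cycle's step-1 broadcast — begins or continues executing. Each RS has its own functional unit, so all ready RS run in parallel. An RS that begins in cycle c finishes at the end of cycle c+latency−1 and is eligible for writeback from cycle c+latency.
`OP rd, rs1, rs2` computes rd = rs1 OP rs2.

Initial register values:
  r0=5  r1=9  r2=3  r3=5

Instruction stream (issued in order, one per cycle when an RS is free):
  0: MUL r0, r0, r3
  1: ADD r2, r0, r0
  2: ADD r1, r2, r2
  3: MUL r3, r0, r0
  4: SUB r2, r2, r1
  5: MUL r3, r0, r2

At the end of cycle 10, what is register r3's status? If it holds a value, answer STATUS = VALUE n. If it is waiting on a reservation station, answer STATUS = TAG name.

  c1: issue MUL r0<-Mul1  regs: r0:Mul1,r1:9,r2:3,r3:5
  c2: issue ADD r2<-Add1  regs: r0:Mul1,r1:9,r2:Add1,r3:5
  c3: issue ADD r1<-Add2  regs: r0:Mul1,r1:Add2,r2:Add1,r3:5
  c4: issue MUL r3<-Mul2  regs: r0:Mul1,r1:Add2,r2:Add1,r3:Mul2
  c5: CDB Mul1=25; issue SUB r2<-Add3  regs: r0:25,r1:Add2,r2:Add3,r3:Mul2
  c6: issue MUL r3<-Mul1  regs: r0:25,r1:Add2,r2:Add3,r3:Mul1
  c7: -  regs: r0:25,r1:Add2,r2:Add3,r3:Mul1
  c8: CDB Add1=50  regs: r0:25,r1:Add2,r2:Add3,r3:Mul1
  c9: CDB Mul2=625  regs: r0:25,r1:Add2,r2:Add3,r3:Mul1
  c10: -  regs: r0:25,r1:Add2,r2:Add3,r3:Mul1

STATUS = TAG Mul1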